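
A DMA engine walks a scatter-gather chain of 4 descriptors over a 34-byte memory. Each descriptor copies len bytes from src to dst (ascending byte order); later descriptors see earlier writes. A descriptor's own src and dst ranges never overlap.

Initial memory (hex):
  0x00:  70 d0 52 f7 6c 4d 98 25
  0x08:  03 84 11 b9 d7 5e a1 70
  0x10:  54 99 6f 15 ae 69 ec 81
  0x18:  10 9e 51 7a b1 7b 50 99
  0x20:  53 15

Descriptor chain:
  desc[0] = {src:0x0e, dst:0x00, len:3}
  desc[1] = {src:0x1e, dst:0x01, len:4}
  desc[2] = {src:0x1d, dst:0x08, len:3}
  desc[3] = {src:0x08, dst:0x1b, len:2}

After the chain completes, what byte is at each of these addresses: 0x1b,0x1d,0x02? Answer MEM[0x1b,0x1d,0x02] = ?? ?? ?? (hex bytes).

MEM[0x1b,0x1d,0x02] = 7b 7b 99

  after D0: wrote 3B at 0x00 = a17054
  after D1: wrote 4B at 0x01 = 50995315
  after D2: wrote 3B at 0x08 = 7b5099
  after D3: wrote 2B at 0x1b = 7b50
query mem[0x1b]=0x7b, mem[0x1d]=0x7b, mem[0x02]=0x99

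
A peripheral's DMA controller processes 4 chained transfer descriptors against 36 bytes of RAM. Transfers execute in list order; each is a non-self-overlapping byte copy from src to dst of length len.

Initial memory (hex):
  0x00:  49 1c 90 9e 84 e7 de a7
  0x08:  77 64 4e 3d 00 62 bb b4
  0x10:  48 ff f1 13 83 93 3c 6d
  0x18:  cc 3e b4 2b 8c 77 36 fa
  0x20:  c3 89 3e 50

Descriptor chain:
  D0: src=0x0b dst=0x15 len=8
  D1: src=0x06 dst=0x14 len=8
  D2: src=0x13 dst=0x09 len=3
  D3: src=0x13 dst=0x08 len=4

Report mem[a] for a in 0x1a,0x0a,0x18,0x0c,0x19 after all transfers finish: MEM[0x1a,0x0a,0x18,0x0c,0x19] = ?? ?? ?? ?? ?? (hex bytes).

#0 dst[0x15+8] := {0x3d,0x00,0x62,0xbb,0xb4,0x48,0xff,0xf1}
#1 dst[0x14+8] := {0xde,0xa7,0x77,0x64,0x4e,0x3d,0x00,0x62}
#2 dst[0x09+3] := {0x13,0xde,0xa7}
#3 dst[0x08+4] := {0x13,0xde,0xa7,0x77}
query mem[0x1a]=0x00, mem[0x0a]=0xa7, mem[0x18]=0x4e, mem[0x0c]=0x00, mem[0x19]=0x3d

MEM[0x1a,0x0a,0x18,0x0c,0x19] = 00 a7 4e 00 3d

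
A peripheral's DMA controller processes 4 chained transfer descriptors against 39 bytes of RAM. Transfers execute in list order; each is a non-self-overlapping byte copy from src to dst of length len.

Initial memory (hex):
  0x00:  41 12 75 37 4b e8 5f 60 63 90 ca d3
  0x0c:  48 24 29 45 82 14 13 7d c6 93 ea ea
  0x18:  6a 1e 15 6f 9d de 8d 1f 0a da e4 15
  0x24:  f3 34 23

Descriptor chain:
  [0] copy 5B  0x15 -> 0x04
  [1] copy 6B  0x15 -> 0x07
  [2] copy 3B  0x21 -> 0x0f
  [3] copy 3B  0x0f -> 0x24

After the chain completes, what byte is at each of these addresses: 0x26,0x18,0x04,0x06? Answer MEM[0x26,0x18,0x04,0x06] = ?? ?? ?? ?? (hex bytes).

  after D0: wrote 5B at 0x04 = 93eaea6a1e
  after D1: wrote 6B at 0x07 = 93eaea6a1e15
  after D2: wrote 3B at 0x0f = dae415
  after D3: wrote 3B at 0x24 = dae415
query mem[0x26]=0x15, mem[0x18]=0x6a, mem[0x04]=0x93, mem[0x06]=0xea

MEM[0x26,0x18,0x04,0x06] = 15 6a 93 ea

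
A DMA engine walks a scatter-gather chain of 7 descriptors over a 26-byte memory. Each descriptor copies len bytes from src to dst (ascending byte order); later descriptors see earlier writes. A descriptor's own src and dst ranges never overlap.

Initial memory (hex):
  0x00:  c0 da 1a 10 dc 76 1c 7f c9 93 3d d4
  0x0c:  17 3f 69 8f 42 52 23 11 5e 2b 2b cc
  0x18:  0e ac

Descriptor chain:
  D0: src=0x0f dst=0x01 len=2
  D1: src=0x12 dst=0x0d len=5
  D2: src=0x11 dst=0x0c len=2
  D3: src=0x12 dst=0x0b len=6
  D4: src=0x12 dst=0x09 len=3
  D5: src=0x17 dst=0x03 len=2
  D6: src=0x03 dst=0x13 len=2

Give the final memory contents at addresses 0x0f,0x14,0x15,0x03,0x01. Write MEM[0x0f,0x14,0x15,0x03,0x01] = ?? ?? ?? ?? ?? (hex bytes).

MEM[0x0f,0x14,0x15,0x03,0x01] = 2b 0e 2b cc 8f

[0] 0x0f->0x01 len=2 : 8f 42
[1] 0x12->0x0d len=5 : 23 11 5e 2b 2b
[2] 0x11->0x0c len=2 : 2b 23
[3] 0x12->0x0b len=6 : 23 11 5e 2b 2b cc
[4] 0x12->0x09 len=3 : 23 11 5e
[5] 0x17->0x03 len=2 : cc 0e
[6] 0x03->0x13 len=2 : cc 0e
query mem[0x0f]=0x2b, mem[0x14]=0x0e, mem[0x15]=0x2b, mem[0x03]=0xcc, mem[0x01]=0x8f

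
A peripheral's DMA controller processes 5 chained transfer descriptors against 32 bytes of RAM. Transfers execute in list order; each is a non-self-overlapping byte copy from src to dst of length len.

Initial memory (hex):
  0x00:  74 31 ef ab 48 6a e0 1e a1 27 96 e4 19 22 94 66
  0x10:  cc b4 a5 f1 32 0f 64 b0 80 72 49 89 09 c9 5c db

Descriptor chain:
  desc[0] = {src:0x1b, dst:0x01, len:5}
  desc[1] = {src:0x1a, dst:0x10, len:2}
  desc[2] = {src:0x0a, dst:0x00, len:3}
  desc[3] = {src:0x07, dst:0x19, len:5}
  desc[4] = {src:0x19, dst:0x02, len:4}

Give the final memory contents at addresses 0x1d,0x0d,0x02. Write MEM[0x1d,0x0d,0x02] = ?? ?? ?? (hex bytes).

D0: mem[0x01..0x05] <- [89 09 c9 5c db]
D1: mem[0x10..0x11] <- [49 89]
D2: mem[0x00..0x02] <- [96 e4 19]
D3: mem[0x19..0x1d] <- [1e a1 27 96 e4]
D4: mem[0x02..0x05] <- [1e a1 27 96]
query mem[0x1d]=0xe4, mem[0x0d]=0x22, mem[0x02]=0x1e

MEM[0x1d,0x0d,0x02] = e4 22 1e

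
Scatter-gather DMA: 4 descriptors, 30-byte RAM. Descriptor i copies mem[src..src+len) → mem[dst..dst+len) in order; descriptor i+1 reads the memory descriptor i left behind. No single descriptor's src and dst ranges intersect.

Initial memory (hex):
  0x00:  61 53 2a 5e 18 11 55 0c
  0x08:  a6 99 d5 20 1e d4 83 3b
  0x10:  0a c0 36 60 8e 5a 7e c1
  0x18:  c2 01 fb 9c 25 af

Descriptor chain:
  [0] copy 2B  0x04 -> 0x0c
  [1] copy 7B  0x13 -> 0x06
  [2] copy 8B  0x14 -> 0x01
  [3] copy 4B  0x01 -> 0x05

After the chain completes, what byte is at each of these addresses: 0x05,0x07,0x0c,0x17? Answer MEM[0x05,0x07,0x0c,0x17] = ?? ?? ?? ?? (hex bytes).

[0] 0x04->0x0c len=2 : 18 11
[1] 0x13->0x06 len=7 : 60 8e 5a 7e c1 c2 01
[2] 0x14->0x01 len=8 : 8e 5a 7e c1 c2 01 fb 9c
[3] 0x01->0x05 len=4 : 8e 5a 7e c1
query mem[0x05]=0x8e, mem[0x07]=0x7e, mem[0x0c]=0x01, mem[0x17]=0xc1

MEM[0x05,0x07,0x0c,0x17] = 8e 7e 01 c1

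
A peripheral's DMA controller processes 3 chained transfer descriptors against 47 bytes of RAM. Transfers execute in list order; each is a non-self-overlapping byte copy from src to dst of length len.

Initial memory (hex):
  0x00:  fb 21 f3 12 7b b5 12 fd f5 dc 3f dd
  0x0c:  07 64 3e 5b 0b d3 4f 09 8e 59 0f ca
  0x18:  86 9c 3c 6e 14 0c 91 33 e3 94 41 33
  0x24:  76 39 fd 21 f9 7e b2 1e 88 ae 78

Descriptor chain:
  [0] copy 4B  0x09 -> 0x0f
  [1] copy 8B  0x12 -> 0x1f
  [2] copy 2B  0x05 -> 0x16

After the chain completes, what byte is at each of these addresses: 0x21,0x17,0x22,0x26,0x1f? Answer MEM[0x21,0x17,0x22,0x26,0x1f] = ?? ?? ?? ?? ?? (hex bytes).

MEM[0x21,0x17,0x22,0x26,0x1f] = 8e 12 59 9c 07

  after D0: wrote 4B at 0x0f = dc3fdd07
  after D1: wrote 8B at 0x1f = 07098e590fca869c
  after D2: wrote 2B at 0x16 = b512
query mem[0x21]=0x8e, mem[0x17]=0x12, mem[0x22]=0x59, mem[0x26]=0x9c, mem[0x1f]=0x07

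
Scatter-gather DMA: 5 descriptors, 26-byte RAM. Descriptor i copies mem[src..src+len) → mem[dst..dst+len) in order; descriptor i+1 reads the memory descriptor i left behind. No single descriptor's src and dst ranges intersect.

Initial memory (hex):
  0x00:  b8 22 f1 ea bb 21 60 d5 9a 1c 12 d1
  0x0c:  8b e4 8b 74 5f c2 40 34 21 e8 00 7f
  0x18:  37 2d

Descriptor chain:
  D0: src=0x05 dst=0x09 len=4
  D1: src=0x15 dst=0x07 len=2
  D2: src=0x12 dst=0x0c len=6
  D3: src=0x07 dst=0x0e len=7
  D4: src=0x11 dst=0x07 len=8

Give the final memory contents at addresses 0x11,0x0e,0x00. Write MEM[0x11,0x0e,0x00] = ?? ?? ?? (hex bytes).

D0: mem[0x09..0x0c] <- [21 60 d5 9a]
D1: mem[0x07..0x08] <- [e8 00]
D2: mem[0x0c..0x11] <- [40 34 21 e8 00 7f]
D3: mem[0x0e..0x14] <- [e8 00 21 60 d5 40 34]
D4: mem[0x07..0x0e] <- [60 d5 40 34 e8 00 7f 37]
query mem[0x11]=0x60, mem[0x0e]=0x37, mem[0x00]=0xb8

MEM[0x11,0x0e,0x00] = 60 37 b8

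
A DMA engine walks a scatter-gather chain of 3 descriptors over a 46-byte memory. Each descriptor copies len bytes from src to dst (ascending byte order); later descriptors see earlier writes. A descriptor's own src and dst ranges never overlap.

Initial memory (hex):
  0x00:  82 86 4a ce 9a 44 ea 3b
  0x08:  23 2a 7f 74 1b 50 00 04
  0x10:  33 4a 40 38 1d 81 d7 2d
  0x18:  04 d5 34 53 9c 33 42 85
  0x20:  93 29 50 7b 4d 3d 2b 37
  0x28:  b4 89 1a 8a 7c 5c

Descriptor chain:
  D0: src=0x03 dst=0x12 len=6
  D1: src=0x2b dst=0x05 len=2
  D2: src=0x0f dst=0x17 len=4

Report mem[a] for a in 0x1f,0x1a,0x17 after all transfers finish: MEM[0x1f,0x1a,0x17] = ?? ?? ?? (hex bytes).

MEM[0x1f,0x1a,0x17] = 85 ce 04

[0] 0x03->0x12 len=6 : ce 9a 44 ea 3b 23
[1] 0x2b->0x05 len=2 : 8a 7c
[2] 0x0f->0x17 len=4 : 04 33 4a ce
query mem[0x1f]=0x85, mem[0x1a]=0xce, mem[0x17]=0x04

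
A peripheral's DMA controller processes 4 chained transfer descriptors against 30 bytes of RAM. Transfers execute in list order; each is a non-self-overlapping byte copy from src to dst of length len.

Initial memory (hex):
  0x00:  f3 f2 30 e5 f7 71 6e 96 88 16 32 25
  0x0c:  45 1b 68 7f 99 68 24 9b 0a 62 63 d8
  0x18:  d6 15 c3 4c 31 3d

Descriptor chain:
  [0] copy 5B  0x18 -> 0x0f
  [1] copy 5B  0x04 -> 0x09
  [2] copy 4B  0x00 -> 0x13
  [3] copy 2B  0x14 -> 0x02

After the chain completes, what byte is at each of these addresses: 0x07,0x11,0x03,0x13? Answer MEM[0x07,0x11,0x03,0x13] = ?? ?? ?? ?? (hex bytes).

MEM[0x07,0x11,0x03,0x13] = 96 c3 30 f3

D0: mem[0x0f..0x13] <- [d6 15 c3 4c 31]
D1: mem[0x09..0x0d] <- [f7 71 6e 96 88]
D2: mem[0x13..0x16] <- [f3 f2 30 e5]
D3: mem[0x02..0x03] <- [f2 30]
query mem[0x07]=0x96, mem[0x11]=0xc3, mem[0x03]=0x30, mem[0x13]=0xf3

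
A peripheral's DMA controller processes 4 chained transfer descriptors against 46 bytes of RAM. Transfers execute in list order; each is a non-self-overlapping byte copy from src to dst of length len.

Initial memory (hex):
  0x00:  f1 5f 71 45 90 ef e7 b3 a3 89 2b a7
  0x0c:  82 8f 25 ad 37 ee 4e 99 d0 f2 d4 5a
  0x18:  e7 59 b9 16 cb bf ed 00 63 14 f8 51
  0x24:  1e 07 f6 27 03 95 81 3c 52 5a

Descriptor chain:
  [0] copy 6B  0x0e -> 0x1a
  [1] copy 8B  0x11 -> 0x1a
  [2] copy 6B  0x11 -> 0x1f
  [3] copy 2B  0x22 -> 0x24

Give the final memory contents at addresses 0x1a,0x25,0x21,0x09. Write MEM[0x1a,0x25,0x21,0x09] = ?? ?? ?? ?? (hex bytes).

#0 dst[0x1a+6] := {0x25,0xad,0x37,0xee,0x4e,0x99}
#1 dst[0x1a+8] := {0xee,0x4e,0x99,0xd0,0xf2,0xd4,0x5a,0xe7}
#2 dst[0x1f+6] := {0xee,0x4e,0x99,0xd0,0xf2,0xd4}
#3 dst[0x24+2] := {0xd0,0xf2}
query mem[0x1a]=0xee, mem[0x25]=0xf2, mem[0x21]=0x99, mem[0x09]=0x89

MEM[0x1a,0x25,0x21,0x09] = ee f2 99 89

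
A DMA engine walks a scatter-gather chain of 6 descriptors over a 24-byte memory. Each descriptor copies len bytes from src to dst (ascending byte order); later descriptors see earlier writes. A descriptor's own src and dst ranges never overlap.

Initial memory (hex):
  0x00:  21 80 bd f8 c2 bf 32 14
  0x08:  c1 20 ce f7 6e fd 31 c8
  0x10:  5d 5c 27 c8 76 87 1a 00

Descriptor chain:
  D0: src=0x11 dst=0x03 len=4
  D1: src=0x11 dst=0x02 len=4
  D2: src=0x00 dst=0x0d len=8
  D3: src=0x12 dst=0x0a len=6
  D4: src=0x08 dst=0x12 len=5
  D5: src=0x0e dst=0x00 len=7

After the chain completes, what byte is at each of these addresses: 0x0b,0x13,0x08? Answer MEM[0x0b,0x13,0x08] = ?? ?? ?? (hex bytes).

MEM[0x0b,0x13,0x08] = 76 20 c1

[0] 0x11->0x03 len=4 : 5c 27 c8 76
[1] 0x11->0x02 len=4 : 5c 27 c8 76
[2] 0x00->0x0d len=8 : 21 80 5c 27 c8 76 76 14
[3] 0x12->0x0a len=6 : 76 76 14 87 1a 00
[4] 0x08->0x12 len=5 : c1 20 76 76 14
[5] 0x0e->0x00 len=7 : 1a 00 27 c8 c1 20 76
query mem[0x0b]=0x76, mem[0x13]=0x20, mem[0x08]=0xc1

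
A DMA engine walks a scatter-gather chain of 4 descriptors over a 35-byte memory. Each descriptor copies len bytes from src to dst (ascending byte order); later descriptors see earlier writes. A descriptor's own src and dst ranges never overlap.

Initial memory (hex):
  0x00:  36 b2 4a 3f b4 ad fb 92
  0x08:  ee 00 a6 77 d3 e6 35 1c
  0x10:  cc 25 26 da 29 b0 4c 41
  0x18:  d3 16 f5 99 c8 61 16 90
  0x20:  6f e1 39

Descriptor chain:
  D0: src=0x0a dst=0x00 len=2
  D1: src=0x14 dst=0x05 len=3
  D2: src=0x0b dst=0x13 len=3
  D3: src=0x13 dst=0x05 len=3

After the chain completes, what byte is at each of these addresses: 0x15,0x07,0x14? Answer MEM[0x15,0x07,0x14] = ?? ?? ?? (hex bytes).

D0: mem[0x00..0x01] <- [a6 77]
D1: mem[0x05..0x07] <- [29 b0 4c]
D2: mem[0x13..0x15] <- [77 d3 e6]
D3: mem[0x05..0x07] <- [77 d3 e6]
query mem[0x15]=0xe6, mem[0x07]=0xe6, mem[0x14]=0xd3

MEM[0x15,0x07,0x14] = e6 e6 d3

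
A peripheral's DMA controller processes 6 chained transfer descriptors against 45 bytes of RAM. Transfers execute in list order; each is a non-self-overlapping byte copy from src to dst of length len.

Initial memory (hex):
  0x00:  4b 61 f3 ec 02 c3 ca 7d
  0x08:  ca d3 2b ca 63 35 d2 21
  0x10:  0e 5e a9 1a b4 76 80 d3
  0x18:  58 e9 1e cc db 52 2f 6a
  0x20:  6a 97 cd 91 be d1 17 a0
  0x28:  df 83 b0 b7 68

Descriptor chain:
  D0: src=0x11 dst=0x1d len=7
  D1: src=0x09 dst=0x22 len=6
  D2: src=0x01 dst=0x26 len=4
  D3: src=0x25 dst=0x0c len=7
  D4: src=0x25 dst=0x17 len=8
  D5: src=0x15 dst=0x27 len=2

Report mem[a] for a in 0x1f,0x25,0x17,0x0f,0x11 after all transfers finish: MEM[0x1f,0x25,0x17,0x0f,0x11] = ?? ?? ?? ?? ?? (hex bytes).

[0] 0x11->0x1d len=7 : 5e a9 1a b4 76 80 d3
[1] 0x09->0x22 len=6 : d3 2b ca 63 35 d2
[2] 0x01->0x26 len=4 : 61 f3 ec 02
[3] 0x25->0x0c len=7 : 63 61 f3 ec 02 b0 b7
[4] 0x25->0x17 len=8 : 63 61 f3 ec 02 b0 b7 68
[5] 0x15->0x27 len=2 : 76 80
query mem[0x1f]=0x1a, mem[0x25]=0x63, mem[0x17]=0x63, mem[0x0f]=0xec, mem[0x11]=0xb0

MEM[0x1f,0x25,0x17,0x0f,0x11] = 1a 63 63 ec b0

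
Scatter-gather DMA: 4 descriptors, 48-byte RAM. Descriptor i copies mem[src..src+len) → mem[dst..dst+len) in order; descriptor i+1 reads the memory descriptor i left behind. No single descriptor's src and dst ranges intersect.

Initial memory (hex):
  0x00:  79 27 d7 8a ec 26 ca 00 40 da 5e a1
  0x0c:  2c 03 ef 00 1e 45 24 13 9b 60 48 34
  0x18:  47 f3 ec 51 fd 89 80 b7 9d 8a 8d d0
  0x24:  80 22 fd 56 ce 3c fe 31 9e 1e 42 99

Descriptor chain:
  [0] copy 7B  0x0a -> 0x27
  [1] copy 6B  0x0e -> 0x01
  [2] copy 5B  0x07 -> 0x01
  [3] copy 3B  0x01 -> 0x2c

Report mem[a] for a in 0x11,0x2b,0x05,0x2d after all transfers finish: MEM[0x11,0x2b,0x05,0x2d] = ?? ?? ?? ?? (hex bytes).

MEM[0x11,0x2b,0x05,0x2d] = 45 ef a1 40

D0: mem[0x27..0x2d] <- [5e a1 2c 03 ef 00 1e]
D1: mem[0x01..0x06] <- [ef 00 1e 45 24 13]
D2: mem[0x01..0x05] <- [00 40 da 5e a1]
D3: mem[0x2c..0x2e] <- [00 40 da]
query mem[0x11]=0x45, mem[0x2b]=0xef, mem[0x05]=0xa1, mem[0x2d]=0x40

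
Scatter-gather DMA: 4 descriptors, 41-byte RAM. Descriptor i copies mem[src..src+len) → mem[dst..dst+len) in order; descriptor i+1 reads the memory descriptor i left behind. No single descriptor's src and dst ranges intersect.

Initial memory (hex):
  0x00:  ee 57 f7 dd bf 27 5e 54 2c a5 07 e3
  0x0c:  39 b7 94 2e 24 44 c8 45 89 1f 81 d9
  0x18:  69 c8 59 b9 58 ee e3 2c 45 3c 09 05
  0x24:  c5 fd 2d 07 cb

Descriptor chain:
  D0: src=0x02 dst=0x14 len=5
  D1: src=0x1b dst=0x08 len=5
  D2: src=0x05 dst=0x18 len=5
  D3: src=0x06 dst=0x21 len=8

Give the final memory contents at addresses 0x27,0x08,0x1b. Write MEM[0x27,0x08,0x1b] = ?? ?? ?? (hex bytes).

  after D0: wrote 5B at 0x14 = f7ddbf275e
  after D1: wrote 5B at 0x08 = b958eee32c
  after D2: wrote 5B at 0x18 = 275e54b958
  after D3: wrote 8B at 0x21 = 5e54b958eee32cb7
query mem[0x27]=0x2c, mem[0x08]=0xb9, mem[0x1b]=0xb9

MEM[0x27,0x08,0x1b] = 2c b9 b9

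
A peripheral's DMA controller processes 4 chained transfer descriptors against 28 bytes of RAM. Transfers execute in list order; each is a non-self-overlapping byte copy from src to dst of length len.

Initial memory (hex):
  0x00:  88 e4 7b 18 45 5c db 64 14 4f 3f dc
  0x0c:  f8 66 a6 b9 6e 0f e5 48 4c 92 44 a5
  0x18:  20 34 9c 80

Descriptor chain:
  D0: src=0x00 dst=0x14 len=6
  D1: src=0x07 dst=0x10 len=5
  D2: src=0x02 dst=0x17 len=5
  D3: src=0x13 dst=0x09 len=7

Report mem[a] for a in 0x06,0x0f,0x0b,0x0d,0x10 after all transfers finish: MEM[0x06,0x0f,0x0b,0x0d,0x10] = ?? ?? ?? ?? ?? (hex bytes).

MEM[0x06,0x0f,0x0b,0x0d,0x10] = db 45 e4 7b 64

[0] 0x00->0x14 len=6 : 88 e4 7b 18 45 5c
[1] 0x07->0x10 len=5 : 64 14 4f 3f dc
[2] 0x02->0x17 len=5 : 7b 18 45 5c db
[3] 0x13->0x09 len=7 : 3f dc e4 7b 7b 18 45
query mem[0x06]=0xdb, mem[0x0f]=0x45, mem[0x0b]=0xe4, mem[0x0d]=0x7b, mem[0x10]=0x64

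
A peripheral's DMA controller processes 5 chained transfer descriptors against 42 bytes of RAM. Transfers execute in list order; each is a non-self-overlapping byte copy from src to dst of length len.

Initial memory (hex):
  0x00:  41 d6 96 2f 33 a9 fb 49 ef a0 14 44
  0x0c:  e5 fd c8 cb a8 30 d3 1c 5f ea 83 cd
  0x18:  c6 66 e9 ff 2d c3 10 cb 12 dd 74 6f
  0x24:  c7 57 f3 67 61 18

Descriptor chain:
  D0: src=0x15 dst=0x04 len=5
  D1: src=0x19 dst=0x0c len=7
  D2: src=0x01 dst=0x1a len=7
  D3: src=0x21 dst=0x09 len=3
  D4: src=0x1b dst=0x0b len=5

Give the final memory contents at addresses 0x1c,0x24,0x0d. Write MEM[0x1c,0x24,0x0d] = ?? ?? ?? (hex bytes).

D0: mem[0x04..0x08] <- [ea 83 cd c6 66]
D1: mem[0x0c..0x12] <- [66 e9 ff 2d c3 10 cb]
D2: mem[0x1a..0x20] <- [d6 96 2f ea 83 cd c6]
D3: mem[0x09..0x0b] <- [dd 74 6f]
D4: mem[0x0b..0x0f] <- [96 2f ea 83 cd]
query mem[0x1c]=0x2f, mem[0x24]=0xc7, mem[0x0d]=0xea

MEM[0x1c,0x24,0x0d] = 2f c7 ea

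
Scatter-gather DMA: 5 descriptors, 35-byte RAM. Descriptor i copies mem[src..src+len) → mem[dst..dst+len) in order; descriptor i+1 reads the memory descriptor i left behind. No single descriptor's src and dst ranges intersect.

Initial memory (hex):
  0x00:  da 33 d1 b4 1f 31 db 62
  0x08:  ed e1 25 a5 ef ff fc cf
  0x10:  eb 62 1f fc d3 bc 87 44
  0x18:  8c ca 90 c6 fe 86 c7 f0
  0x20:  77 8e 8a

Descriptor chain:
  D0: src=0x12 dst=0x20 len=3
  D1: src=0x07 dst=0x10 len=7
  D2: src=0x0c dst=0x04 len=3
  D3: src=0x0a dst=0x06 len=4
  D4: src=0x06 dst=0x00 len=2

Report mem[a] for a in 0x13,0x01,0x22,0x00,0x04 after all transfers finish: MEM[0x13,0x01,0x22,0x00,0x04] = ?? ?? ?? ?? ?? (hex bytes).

MEM[0x13,0x01,0x22,0x00,0x04] = 25 a5 d3 25 ef

#0 dst[0x20+3] := {0x1f,0xfc,0xd3}
#1 dst[0x10+7] := {0x62,0xed,0xe1,0x25,0xa5,0xef,0xff}
#2 dst[0x04+3] := {0xef,0xff,0xfc}
#3 dst[0x06+4] := {0x25,0xa5,0xef,0xff}
#4 dst[0x00+2] := {0x25,0xa5}
query mem[0x13]=0x25, mem[0x01]=0xa5, mem[0x22]=0xd3, mem[0x00]=0x25, mem[0x04]=0xef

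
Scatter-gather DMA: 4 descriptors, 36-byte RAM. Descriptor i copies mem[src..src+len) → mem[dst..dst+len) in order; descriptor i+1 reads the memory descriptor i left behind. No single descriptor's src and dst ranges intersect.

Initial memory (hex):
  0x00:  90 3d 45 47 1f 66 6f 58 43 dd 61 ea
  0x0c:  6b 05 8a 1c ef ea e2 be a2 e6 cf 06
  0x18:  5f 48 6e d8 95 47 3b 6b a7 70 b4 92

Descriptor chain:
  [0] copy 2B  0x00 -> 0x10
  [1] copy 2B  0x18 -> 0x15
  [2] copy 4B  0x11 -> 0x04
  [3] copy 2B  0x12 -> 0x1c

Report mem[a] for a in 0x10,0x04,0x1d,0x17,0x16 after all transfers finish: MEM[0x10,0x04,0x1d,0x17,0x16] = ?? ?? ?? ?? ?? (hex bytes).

  after D0: wrote 2B at 0x10 = 903d
  after D1: wrote 2B at 0x15 = 5f48
  after D2: wrote 4B at 0x04 = 3de2bea2
  after D3: wrote 2B at 0x1c = e2be
query mem[0x10]=0x90, mem[0x04]=0x3d, mem[0x1d]=0xbe, mem[0x17]=0x06, mem[0x16]=0x48

MEM[0x10,0x04,0x1d,0x17,0x16] = 90 3d be 06 48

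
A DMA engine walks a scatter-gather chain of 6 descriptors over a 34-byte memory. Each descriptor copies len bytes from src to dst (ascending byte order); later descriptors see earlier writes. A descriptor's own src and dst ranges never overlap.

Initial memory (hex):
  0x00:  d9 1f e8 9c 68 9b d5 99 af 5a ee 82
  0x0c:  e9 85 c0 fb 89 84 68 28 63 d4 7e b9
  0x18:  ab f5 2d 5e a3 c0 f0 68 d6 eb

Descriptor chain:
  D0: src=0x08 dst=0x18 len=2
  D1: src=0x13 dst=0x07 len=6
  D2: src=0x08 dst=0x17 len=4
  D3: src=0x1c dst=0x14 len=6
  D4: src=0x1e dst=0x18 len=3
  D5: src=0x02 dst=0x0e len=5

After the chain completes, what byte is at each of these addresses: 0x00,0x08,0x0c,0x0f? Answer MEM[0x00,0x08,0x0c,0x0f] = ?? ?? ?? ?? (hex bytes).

D0: mem[0x18..0x19] <- [af 5a]
D1: mem[0x07..0x0c] <- [28 63 d4 7e b9 af]
D2: mem[0x17..0x1a] <- [63 d4 7e b9]
D3: mem[0x14..0x19] <- [a3 c0 f0 68 d6 eb]
D4: mem[0x18..0x1a] <- [f0 68 d6]
D5: mem[0x0e..0x12] <- [e8 9c 68 9b d5]
query mem[0x00]=0xd9, mem[0x08]=0x63, mem[0x0c]=0xaf, mem[0x0f]=0x9c

MEM[0x00,0x08,0x0c,0x0f] = d9 63 af 9c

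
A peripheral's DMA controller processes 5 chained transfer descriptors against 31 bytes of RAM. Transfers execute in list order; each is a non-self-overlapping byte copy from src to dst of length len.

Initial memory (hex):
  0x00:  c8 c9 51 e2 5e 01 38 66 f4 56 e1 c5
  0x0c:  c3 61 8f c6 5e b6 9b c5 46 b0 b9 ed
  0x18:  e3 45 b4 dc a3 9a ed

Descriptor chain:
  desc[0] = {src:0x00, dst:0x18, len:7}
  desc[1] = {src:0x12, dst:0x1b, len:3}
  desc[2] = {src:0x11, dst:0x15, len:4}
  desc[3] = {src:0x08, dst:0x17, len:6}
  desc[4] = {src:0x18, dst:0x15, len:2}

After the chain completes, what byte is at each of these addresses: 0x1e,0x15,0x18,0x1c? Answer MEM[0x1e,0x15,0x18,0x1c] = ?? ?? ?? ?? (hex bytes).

D0: mem[0x18..0x1e] <- [c8 c9 51 e2 5e 01 38]
D1: mem[0x1b..0x1d] <- [9b c5 46]
D2: mem[0x15..0x18] <- [b6 9b c5 46]
D3: mem[0x17..0x1c] <- [f4 56 e1 c5 c3 61]
D4: mem[0x15..0x16] <- [56 e1]
query mem[0x1e]=0x38, mem[0x15]=0x56, mem[0x18]=0x56, mem[0x1c]=0x61

MEM[0x1e,0x15,0x18,0x1c] = 38 56 56 61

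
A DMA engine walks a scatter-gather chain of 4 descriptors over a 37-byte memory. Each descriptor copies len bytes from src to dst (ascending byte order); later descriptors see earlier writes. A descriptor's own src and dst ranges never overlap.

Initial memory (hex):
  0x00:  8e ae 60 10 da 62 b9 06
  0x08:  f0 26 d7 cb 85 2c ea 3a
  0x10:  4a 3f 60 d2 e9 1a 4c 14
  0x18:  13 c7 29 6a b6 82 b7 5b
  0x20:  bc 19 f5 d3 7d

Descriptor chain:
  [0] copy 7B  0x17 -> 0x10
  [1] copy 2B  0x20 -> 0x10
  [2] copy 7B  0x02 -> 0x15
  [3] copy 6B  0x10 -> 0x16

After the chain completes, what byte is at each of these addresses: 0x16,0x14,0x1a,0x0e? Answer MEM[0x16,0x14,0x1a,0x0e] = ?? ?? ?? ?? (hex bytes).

MEM[0x16,0x14,0x1a,0x0e] = bc 6a 6a ea

  after D0: wrote 7B at 0x10 = 1413c7296ab682
  after D1: wrote 2B at 0x10 = bc19
  after D2: wrote 7B at 0x15 = 6010da62b906f0
  after D3: wrote 6B at 0x16 = bc19c7296a60
query mem[0x16]=0xbc, mem[0x14]=0x6a, mem[0x1a]=0x6a, mem[0x0e]=0xea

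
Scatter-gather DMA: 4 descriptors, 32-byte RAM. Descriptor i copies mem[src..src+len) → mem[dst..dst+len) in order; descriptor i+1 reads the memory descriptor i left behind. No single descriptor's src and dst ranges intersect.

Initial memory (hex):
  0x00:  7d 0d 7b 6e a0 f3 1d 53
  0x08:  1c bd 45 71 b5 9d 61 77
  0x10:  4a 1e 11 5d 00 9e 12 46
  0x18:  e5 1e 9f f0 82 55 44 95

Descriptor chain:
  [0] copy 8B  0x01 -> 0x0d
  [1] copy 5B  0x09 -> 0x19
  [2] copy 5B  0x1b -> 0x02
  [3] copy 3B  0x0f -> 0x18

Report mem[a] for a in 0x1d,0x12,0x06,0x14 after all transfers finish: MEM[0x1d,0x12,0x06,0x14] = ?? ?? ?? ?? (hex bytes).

  after D0: wrote 8B at 0x0d = 0d7b6ea0f31d531c
  after D1: wrote 5B at 0x19 = bd4571b50d
  after D2: wrote 5B at 0x02 = 71b50d4495
  after D3: wrote 3B at 0x18 = 6ea0f3
query mem[0x1d]=0x0d, mem[0x12]=0x1d, mem[0x06]=0x95, mem[0x14]=0x1c

MEM[0x1d,0x12,0x06,0x14] = 0d 1d 95 1c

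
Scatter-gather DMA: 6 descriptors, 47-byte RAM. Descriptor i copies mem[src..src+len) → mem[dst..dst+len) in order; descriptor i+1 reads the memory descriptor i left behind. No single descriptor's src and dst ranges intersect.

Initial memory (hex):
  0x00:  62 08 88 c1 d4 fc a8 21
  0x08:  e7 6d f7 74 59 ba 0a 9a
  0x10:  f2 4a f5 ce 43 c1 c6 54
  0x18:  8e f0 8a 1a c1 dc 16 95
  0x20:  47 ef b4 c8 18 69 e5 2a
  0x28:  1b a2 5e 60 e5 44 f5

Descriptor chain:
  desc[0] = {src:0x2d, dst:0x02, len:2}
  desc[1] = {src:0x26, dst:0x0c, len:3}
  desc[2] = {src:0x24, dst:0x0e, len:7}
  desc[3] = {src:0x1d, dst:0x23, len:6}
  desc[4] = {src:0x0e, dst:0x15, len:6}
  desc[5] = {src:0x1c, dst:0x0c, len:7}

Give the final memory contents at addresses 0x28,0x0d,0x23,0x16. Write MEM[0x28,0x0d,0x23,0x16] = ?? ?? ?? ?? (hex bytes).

D0: mem[0x02..0x03] <- [44 f5]
D1: mem[0x0c..0x0e] <- [e5 2a 1b]
D2: mem[0x0e..0x14] <- [18 69 e5 2a 1b a2 5e]
D3: mem[0x23..0x28] <- [dc 16 95 47 ef b4]
D4: mem[0x15..0x1a] <- [18 69 e5 2a 1b a2]
D5: mem[0x0c..0x12] <- [c1 dc 16 95 47 ef b4]
query mem[0x28]=0xb4, mem[0x0d]=0xdc, mem[0x23]=0xdc, mem[0x16]=0x69

MEM[0x28,0x0d,0x23,0x16] = b4 dc dc 69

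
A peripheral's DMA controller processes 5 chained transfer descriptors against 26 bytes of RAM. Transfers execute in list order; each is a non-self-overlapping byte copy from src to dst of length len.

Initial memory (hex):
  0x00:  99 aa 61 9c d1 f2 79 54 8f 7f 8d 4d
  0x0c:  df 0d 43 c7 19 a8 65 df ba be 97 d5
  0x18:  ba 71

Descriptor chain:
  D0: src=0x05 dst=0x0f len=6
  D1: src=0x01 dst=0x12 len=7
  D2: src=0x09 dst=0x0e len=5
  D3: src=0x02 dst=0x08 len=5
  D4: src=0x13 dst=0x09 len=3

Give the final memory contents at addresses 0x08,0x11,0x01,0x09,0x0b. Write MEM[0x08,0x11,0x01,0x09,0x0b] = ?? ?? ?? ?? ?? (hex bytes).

D0: mem[0x0f..0x14] <- [f2 79 54 8f 7f 8d]
D1: mem[0x12..0x18] <- [aa 61 9c d1 f2 79 54]
D2: mem[0x0e..0x12] <- [7f 8d 4d df 0d]
D3: mem[0x08..0x0c] <- [61 9c d1 f2 79]
D4: mem[0x09..0x0b] <- [61 9c d1]
query mem[0x08]=0x61, mem[0x11]=0xdf, mem[0x01]=0xaa, mem[0x09]=0x61, mem[0x0b]=0xd1

MEM[0x08,0x11,0x01,0x09,0x0b] = 61 df aa 61 d1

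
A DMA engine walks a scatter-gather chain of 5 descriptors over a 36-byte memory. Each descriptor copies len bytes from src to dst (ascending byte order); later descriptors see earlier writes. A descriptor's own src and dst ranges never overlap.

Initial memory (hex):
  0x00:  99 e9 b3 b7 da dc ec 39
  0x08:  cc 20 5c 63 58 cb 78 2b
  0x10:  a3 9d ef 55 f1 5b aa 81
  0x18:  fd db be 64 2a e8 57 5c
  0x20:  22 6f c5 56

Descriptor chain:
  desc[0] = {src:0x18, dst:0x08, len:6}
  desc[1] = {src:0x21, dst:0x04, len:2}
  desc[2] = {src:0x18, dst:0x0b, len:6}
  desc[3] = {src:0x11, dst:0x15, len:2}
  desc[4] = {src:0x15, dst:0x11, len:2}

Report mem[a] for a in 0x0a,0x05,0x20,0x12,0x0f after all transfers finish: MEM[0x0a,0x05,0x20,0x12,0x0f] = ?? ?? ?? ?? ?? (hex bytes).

D0: mem[0x08..0x0d] <- [fd db be 64 2a e8]
D1: mem[0x04..0x05] <- [6f c5]
D2: mem[0x0b..0x10] <- [fd db be 64 2a e8]
D3: mem[0x15..0x16] <- [9d ef]
D4: mem[0x11..0x12] <- [9d ef]
query mem[0x0a]=0xbe, mem[0x05]=0xc5, mem[0x20]=0x22, mem[0x12]=0xef, mem[0x0f]=0x2a

MEM[0x0a,0x05,0x20,0x12,0x0f] = be c5 22 ef 2a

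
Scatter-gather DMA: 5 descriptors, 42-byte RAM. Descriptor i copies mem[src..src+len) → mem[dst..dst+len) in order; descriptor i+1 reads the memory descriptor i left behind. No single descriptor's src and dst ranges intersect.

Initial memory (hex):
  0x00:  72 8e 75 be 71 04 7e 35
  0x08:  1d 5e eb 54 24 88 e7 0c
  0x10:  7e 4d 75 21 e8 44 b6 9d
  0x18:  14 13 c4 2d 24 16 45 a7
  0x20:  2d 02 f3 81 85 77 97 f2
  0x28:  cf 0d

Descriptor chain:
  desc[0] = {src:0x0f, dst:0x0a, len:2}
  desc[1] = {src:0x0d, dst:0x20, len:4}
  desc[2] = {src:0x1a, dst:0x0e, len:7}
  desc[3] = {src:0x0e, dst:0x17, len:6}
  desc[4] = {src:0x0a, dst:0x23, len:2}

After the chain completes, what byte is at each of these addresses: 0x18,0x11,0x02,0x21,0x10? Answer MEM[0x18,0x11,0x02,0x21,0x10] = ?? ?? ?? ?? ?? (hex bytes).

MEM[0x18,0x11,0x02,0x21,0x10] = 2d 16 75 e7 24

D0: mem[0x0a..0x0b] <- [0c 7e]
D1: mem[0x20..0x23] <- [88 e7 0c 7e]
D2: mem[0x0e..0x14] <- [c4 2d 24 16 45 a7 88]
D3: mem[0x17..0x1c] <- [c4 2d 24 16 45 a7]
D4: mem[0x23..0x24] <- [0c 7e]
query mem[0x18]=0x2d, mem[0x11]=0x16, mem[0x02]=0x75, mem[0x21]=0xe7, mem[0x10]=0x24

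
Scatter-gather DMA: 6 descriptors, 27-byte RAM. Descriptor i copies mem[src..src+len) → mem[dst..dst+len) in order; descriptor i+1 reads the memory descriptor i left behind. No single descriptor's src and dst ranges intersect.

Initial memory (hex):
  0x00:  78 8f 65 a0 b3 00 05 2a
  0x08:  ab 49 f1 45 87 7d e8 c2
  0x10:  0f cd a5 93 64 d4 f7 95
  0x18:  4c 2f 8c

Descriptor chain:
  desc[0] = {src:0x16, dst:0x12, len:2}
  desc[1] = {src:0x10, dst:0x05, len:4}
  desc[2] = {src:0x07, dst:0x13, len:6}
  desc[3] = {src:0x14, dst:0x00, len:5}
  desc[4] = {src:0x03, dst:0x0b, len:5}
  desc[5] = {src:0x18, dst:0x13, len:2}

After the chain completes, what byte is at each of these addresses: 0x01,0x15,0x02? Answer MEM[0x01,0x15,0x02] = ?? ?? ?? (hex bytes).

MEM[0x01,0x15,0x02] = 49 49 f1

D0: mem[0x12..0x13] <- [f7 95]
D1: mem[0x05..0x08] <- [0f cd f7 95]
D2: mem[0x13..0x18] <- [f7 95 49 f1 45 87]
D3: mem[0x00..0x04] <- [95 49 f1 45 87]
D4: mem[0x0b..0x0f] <- [45 87 0f cd f7]
D5: mem[0x13..0x14] <- [87 2f]
query mem[0x01]=0x49, mem[0x15]=0x49, mem[0x02]=0xf1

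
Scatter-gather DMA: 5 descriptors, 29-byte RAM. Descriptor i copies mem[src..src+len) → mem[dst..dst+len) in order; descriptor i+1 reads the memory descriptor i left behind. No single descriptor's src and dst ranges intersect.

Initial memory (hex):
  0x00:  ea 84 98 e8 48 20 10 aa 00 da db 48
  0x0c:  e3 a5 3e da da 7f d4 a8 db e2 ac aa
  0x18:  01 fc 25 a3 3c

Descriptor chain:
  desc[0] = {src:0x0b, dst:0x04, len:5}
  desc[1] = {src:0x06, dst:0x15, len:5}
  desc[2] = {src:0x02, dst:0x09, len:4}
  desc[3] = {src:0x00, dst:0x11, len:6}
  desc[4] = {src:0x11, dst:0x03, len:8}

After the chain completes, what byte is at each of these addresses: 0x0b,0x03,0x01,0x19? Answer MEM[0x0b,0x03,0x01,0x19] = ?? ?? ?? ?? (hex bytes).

  after D0: wrote 5B at 0x04 = 48e3a53eda
  after D1: wrote 5B at 0x15 = a53edadadb
  after D2: wrote 4B at 0x09 = 98e848e3
  after D3: wrote 6B at 0x11 = ea8498e848e3
  after D4: wrote 8B at 0x03 = ea8498e848e3dada
query mem[0x0b]=0x48, mem[0x03]=0xea, mem[0x01]=0x84, mem[0x19]=0xdb

MEM[0x0b,0x03,0x01,0x19] = 48 ea 84 db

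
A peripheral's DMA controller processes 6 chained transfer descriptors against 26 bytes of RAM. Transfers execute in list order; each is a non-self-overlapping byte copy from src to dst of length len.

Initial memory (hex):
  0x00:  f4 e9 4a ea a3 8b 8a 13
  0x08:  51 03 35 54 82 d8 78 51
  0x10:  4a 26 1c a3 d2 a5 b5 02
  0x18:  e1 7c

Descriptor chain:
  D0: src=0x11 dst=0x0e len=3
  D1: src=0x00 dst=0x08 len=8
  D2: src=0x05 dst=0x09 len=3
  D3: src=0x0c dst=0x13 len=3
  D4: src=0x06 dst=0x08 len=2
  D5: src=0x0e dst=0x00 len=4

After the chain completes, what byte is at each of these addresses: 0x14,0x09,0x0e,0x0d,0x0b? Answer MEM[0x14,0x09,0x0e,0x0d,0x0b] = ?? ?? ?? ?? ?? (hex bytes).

MEM[0x14,0x09,0x0e,0x0d,0x0b] = 8b 13 8a 8b 13

[0] 0x11->0x0e len=3 : 26 1c a3
[1] 0x00->0x08 len=8 : f4 e9 4a ea a3 8b 8a 13
[2] 0x05->0x09 len=3 : 8b 8a 13
[3] 0x0c->0x13 len=3 : a3 8b 8a
[4] 0x06->0x08 len=2 : 8a 13
[5] 0x0e->0x00 len=4 : 8a 13 a3 26
query mem[0x14]=0x8b, mem[0x09]=0x13, mem[0x0e]=0x8a, mem[0x0d]=0x8b, mem[0x0b]=0x13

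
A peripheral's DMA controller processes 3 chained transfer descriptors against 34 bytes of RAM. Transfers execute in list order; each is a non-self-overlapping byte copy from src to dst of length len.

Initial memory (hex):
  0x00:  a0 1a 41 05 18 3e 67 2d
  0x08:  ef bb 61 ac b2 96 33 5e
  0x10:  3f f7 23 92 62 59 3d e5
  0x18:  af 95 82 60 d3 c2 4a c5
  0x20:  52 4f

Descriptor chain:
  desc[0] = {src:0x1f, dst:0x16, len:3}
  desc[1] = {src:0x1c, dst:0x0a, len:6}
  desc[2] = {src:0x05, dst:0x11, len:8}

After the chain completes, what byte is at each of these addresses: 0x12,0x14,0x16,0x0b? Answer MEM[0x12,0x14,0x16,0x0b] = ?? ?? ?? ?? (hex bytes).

MEM[0x12,0x14,0x16,0x0b] = 67 ef d3 c2

#0 dst[0x16+3] := {0xc5,0x52,0x4f}
#1 dst[0x0a+6] := {0xd3,0xc2,0x4a,0xc5,0x52,0x4f}
#2 dst[0x11+8] := {0x3e,0x67,0x2d,0xef,0xbb,0xd3,0xc2,0x4a}
query mem[0x12]=0x67, mem[0x14]=0xef, mem[0x16]=0xd3, mem[0x0b]=0xc2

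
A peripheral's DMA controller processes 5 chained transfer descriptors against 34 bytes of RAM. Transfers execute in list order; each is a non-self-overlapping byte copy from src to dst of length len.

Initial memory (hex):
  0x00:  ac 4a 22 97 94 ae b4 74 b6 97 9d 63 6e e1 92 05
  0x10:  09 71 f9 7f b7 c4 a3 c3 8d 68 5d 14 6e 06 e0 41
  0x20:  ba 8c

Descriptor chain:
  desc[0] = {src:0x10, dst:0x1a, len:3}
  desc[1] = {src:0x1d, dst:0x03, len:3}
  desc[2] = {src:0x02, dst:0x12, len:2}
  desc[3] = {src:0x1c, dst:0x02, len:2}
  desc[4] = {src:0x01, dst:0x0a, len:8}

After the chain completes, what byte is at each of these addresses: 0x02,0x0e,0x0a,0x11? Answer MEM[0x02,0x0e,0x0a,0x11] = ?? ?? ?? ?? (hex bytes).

#0 dst[0x1a+3] := {0x09,0x71,0xf9}
#1 dst[0x03+3] := {0x06,0xe0,0x41}
#2 dst[0x12+2] := {0x22,0x06}
#3 dst[0x02+2] := {0xf9,0x06}
#4 dst[0x0a+8] := {0x4a,0xf9,0x06,0xe0,0x41,0xb4,0x74,0xb6}
query mem[0x02]=0xf9, mem[0x0e]=0x41, mem[0x0a]=0x4a, mem[0x11]=0xb6

MEM[0x02,0x0e,0x0a,0x11] = f9 41 4a b6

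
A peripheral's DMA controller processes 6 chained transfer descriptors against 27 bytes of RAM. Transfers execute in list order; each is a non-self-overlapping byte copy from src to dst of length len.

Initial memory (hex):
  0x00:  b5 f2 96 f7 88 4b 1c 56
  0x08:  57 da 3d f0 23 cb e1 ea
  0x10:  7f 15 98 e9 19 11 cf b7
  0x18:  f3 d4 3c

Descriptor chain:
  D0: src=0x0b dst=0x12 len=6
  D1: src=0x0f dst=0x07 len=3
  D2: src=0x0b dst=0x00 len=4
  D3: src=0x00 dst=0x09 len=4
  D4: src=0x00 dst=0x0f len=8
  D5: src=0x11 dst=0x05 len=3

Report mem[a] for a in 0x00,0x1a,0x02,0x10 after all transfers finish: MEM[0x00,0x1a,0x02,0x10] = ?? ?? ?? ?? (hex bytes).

#0 dst[0x12+6] := {0xf0,0x23,0xcb,0xe1,0xea,0x7f}
#1 dst[0x07+3] := {0xea,0x7f,0x15}
#2 dst[0x00+4] := {0xf0,0x23,0xcb,0xe1}
#3 dst[0x09+4] := {0xf0,0x23,0xcb,0xe1}
#4 dst[0x0f+8] := {0xf0,0x23,0xcb,0xe1,0x88,0x4b,0x1c,0xea}
#5 dst[0x05+3] := {0xcb,0xe1,0x88}
query mem[0x00]=0xf0, mem[0x1a]=0x3c, mem[0x02]=0xcb, mem[0x10]=0x23

MEM[0x00,0x1a,0x02,0x10] = f0 3c cb 23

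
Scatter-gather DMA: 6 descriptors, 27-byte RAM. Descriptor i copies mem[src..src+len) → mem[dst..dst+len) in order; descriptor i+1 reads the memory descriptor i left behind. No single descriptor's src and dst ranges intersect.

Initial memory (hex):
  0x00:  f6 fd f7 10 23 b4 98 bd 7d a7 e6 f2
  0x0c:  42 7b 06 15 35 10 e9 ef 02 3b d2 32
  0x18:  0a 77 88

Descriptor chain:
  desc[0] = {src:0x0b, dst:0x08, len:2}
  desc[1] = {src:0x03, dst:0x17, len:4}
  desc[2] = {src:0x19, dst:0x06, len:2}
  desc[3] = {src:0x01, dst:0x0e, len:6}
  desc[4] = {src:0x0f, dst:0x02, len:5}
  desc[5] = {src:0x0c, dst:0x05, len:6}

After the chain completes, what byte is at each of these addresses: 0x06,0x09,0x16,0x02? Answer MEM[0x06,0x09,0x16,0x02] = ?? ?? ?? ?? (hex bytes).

D0: mem[0x08..0x09] <- [f2 42]
D1: mem[0x17..0x1a] <- [10 23 b4 98]
D2: mem[0x06..0x07] <- [b4 98]
D3: mem[0x0e..0x13] <- [fd f7 10 23 b4 b4]
D4: mem[0x02..0x06] <- [f7 10 23 b4 b4]
D5: mem[0x05..0x0a] <- [42 7b fd f7 10 23]
query mem[0x06]=0x7b, mem[0x09]=0x10, mem[0x16]=0xd2, mem[0x02]=0xf7

MEM[0x06,0x09,0x16,0x02] = 7b 10 d2 f7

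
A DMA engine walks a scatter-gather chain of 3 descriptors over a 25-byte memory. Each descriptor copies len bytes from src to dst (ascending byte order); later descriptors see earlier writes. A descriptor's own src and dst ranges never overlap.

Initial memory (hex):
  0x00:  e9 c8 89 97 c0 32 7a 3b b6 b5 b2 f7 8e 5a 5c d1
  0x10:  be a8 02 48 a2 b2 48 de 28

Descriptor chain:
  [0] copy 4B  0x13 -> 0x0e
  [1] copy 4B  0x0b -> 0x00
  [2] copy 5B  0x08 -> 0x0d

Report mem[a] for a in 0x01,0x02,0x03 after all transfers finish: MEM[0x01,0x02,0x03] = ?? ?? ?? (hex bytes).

[0] 0x13->0x0e len=4 : 48 a2 b2 48
[1] 0x0b->0x00 len=4 : f7 8e 5a 48
[2] 0x08->0x0d len=5 : b6 b5 b2 f7 8e
query mem[0x01]=0x8e, mem[0x02]=0x5a, mem[0x03]=0x48

MEM[0x01,0x02,0x03] = 8e 5a 48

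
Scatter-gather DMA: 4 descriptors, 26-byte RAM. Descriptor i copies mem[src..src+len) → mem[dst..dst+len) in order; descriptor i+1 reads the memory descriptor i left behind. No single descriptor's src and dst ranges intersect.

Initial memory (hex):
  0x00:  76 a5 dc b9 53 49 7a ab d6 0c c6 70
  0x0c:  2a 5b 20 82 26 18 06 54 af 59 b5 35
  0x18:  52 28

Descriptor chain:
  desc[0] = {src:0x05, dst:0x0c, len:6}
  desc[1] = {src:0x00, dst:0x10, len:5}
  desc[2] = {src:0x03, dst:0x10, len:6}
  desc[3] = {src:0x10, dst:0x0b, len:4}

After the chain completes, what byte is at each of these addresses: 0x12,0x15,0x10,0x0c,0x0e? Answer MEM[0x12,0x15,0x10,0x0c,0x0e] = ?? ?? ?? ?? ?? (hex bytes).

  after D0: wrote 6B at 0x0c = 497aabd60cc6
  after D1: wrote 5B at 0x10 = 76a5dcb953
  after D2: wrote 6B at 0x10 = b953497aabd6
  after D3: wrote 4B at 0x0b = b953497a
query mem[0x12]=0x49, mem[0x15]=0xd6, mem[0x10]=0xb9, mem[0x0c]=0x53, mem[0x0e]=0x7a

MEM[0x12,0x15,0x10,0x0c,0x0e] = 49 d6 b9 53 7a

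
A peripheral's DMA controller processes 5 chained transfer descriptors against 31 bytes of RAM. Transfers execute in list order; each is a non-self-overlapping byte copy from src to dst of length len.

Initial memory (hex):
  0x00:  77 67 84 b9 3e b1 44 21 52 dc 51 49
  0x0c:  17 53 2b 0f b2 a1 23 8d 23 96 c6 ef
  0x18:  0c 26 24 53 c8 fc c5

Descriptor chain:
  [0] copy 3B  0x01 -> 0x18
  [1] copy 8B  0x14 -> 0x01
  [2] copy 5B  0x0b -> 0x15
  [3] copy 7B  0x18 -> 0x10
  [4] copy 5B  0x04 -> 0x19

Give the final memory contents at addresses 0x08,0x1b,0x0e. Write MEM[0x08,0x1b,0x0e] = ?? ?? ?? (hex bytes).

  after D0: wrote 3B at 0x18 = 6784b9
  after D1: wrote 8B at 0x01 = 2396c6ef6784b953
  after D2: wrote 5B at 0x15 = 4917532b0f
  after D3: wrote 7B at 0x10 = 2b0fb953c8fcc5
  after D4: wrote 5B at 0x19 = ef6784b953
query mem[0x08]=0x53, mem[0x1b]=0x84, mem[0x0e]=0x2b

MEM[0x08,0x1b,0x0e] = 53 84 2b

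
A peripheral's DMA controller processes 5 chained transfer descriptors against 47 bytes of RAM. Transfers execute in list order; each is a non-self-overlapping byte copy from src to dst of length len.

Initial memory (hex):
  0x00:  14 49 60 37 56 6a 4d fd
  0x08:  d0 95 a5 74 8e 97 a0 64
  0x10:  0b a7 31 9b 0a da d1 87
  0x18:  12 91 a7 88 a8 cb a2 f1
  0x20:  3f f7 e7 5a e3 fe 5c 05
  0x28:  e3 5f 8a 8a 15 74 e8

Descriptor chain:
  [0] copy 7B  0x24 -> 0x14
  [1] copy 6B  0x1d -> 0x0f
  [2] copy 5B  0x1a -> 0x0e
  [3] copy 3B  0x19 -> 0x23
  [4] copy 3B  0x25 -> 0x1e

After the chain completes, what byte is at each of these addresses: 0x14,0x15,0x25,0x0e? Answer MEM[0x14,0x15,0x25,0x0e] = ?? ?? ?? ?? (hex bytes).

D0: mem[0x14..0x1a] <- [e3 fe 5c 05 e3 5f 8a]
D1: mem[0x0f..0x14] <- [cb a2 f1 3f f7 e7]
D2: mem[0x0e..0x12] <- [8a 88 a8 cb a2]
D3: mem[0x23..0x25] <- [5f 8a 88]
D4: mem[0x1e..0x20] <- [88 5c 05]
query mem[0x14]=0xe7, mem[0x15]=0xfe, mem[0x25]=0x88, mem[0x0e]=0x8a

MEM[0x14,0x15,0x25,0x0e] = e7 fe 88 8a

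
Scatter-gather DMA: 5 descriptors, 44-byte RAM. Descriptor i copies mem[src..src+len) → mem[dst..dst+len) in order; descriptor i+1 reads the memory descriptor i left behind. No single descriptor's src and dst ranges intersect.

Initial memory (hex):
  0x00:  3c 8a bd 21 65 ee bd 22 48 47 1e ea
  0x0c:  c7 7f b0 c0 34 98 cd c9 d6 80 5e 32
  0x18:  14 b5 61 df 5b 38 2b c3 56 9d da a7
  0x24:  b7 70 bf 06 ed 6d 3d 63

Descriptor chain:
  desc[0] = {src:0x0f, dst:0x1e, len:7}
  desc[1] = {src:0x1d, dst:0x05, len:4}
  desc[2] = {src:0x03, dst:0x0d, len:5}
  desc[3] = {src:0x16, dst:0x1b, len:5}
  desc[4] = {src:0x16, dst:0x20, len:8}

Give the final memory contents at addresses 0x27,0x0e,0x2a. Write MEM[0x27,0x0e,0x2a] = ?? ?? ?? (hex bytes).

  after D0: wrote 7B at 0x1e = c03498cdc9d680
  after D1: wrote 4B at 0x05 = 38c03498
  after D2: wrote 5B at 0x0d = 216538c034
  after D3: wrote 5B at 0x1b = 5e3214b561
  after D4: wrote 8B at 0x20 = 5e3214b5615e3214
query mem[0x27]=0x14, mem[0x0e]=0x65, mem[0x2a]=0x3d

MEM[0x27,0x0e,0x2a] = 14 65 3d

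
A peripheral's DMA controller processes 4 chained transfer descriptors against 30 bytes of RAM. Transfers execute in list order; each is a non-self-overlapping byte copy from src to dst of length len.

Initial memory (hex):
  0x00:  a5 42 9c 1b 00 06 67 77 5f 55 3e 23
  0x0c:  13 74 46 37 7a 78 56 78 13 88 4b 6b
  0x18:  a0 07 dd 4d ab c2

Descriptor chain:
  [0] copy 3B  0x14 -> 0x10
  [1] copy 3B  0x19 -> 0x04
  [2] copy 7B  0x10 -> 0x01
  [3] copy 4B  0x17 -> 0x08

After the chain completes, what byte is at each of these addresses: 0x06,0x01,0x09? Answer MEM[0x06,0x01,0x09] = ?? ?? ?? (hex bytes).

MEM[0x06,0x01,0x09] = 88 13 a0

  after D0: wrote 3B at 0x10 = 13884b
  after D1: wrote 3B at 0x04 = 07dd4d
  after D2: wrote 7B at 0x01 = 13884b7813884b
  after D3: wrote 4B at 0x08 = 6ba007dd
query mem[0x06]=0x88, mem[0x01]=0x13, mem[0x09]=0xa0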